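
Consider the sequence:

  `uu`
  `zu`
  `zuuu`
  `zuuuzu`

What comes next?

zuuuzuzuuu

Each term (from the third on) is the previous term followed by the one before it: term 3 = zu·uu = zuuu.
So term 5 is zuuuzu·zuuu.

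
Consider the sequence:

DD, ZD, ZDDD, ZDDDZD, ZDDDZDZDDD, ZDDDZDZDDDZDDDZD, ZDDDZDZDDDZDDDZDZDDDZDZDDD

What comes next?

ZDDDZDZDDDZDDDZDZDDDZDZDDDZDDDZDZDDDZDDDZD

From term 3 onward, concatenate the last term with the second-to-last: ZD·DD = ZDDD, ZDDD·ZD = ZDDDZD, …
The next term joins ZDDDZDZDDDZDDDZDZDDDZDZDDD and ZDDDZDZDDDZDDDZD.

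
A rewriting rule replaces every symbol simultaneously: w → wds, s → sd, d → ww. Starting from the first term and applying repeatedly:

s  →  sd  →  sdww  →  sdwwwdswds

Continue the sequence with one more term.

Rewriting each symbol of sdwwwdswds: s→sd, d→ww, w→wds, w→wds, w→wds, d→ww, s→sd, w→wds, d→ww, s→sd, which concatenates to sd ww wds wds wds ww sd wds ww sd.

sdwwwdswdswdswwsdwdswwsd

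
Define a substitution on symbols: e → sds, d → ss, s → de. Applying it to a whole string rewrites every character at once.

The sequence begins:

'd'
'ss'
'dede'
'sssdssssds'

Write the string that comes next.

dededessdedededessde

Expanding sssdssssds: s→de, s→de, s→de, d→ss, s→de, s→de, s→de, s→de, d→ss, s→de. Concatenated: de de de ss de de de de ss de.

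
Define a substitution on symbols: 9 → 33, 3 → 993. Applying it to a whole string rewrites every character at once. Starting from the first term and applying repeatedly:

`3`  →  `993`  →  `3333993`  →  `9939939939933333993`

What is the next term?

33339933333993333399333339939939939939933333993

Applying the rule to each of the 19 symbols of 9939939939933333993 gives the pieces 33 33 993 33 33 993 33 33 993 33 33 993 993 993 993 993 33 33 993, which concatenate to the answer.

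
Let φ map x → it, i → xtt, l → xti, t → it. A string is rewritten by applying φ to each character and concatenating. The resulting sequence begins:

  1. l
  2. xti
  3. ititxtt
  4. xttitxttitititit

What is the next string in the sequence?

Rewriting the 16 symbols of xttitxttitititit one by one yields it it it xtt it it it it xtt it xtt it xtt it xtt it; concatenated:

itititxttititititxttitxttitxttitxttit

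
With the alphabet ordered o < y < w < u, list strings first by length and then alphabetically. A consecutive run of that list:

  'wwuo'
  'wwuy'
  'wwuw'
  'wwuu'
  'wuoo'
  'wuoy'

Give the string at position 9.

Advancing 3 positions from wuoy through wuoy → wuow → wuou reaches term 9.

wuyo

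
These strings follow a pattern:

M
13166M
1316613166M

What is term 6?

Every step adds 13166 at the front: s(k+1) = 13166·s(k).
From 1316613166M, 3 further steps: 1316613166M → 131661316613166M → 13166131661316613166M → (answer).

1316613166131661316613166M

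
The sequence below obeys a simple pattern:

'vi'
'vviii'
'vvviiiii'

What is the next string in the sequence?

The n-th term is n v's then 2n-1 i's (n = 1, 2, …).
At n = 4 the blocks have lengths 4, 7.

vvvviiiiiii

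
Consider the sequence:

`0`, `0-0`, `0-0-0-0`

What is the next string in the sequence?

Each string is two copies of the previous one joined by '-'.
Doubling 0-0-0-0 with '-' between the halves:

0-0-0-0-0-0-0-0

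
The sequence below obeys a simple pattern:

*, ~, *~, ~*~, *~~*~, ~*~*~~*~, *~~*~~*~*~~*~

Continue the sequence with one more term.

Each term (from the third on) is the two preceding terms concatenated in order: term 3 = *·~ = *~.
Continuing: ~*~*~~*~ · *~~*~~*~*~~*~ gives term 8.

~*~*~~*~*~~*~~*~*~~*~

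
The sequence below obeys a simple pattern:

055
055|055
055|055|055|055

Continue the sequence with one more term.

055|055|055|055|055|055|055|055

s(k+1) = s(k)·|·s(k) — each term doubles the last with '|' between the halves.
One more doubling of 055|055|055|055 gives the answer.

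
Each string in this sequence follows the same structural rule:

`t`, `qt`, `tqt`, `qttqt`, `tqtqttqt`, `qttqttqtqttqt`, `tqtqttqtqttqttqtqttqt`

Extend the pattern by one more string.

qttqttqtqttqttqtqttqtqttqttqtqttqt

From term 3 onward, concatenate the second-to-last term with the last: t·qt = tqt, qt·tqt = qttqt, …
The next term joins qttqttqtqttqt and tqtqttqtqttqttqtqttqt.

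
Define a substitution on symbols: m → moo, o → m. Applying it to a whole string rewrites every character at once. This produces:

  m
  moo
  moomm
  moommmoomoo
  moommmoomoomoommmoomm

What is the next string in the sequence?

Rewriting the 21 symbols of moommmoomoomoommmoomm one by one yields moo m m moo moo moo m m moo m m moo m m moo moo moo m m moo moo; concatenated:

moommmoomoomoommmoommmoommmoomoomoommmoomoo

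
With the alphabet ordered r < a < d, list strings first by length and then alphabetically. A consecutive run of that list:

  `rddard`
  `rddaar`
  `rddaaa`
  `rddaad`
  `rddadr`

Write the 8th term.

Advancing 3 positions from rddadr through rddadr → rddada → rddadd reaches term 8.

rdddrr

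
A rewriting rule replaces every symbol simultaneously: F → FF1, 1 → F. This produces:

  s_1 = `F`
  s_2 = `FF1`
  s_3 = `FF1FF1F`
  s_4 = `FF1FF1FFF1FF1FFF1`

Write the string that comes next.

FF1FF1FFF1FF1FFF1FF1FF1FFF1FF1FFF1FF1FF1F

Applying the rule to each of the 17 symbols of FF1FF1FFF1FF1FFF1 gives the pieces FF1 FF1 F FF1 FF1 F FF1 FF1 FF1 F FF1 FF1 F FF1 FF1 FF1 F, which concatenate to the answer.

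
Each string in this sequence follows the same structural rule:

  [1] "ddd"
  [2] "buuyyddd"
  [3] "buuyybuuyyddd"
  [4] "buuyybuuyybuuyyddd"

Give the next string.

Each term is the previous one with buuyy prepended.
Applying this once more to buuyybuuyybuuyyddd:

buuyybuuyybuuyybuuyyddd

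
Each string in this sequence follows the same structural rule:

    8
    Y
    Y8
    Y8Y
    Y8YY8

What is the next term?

Y8YY8Y8Y

This is a Fibonacci-style word recurrence s(k) = s(k−1)·s(k−2): e.g. Y·8 = Y8.
The next term joins Y8YY8 and Y8Y.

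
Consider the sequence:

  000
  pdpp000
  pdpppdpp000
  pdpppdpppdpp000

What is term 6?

pdpppdpppdpppdpppdpp000

Each term is the previous one with pdpp prepended.
From pdpppdpppdpp000, 2 further steps: pdpppdpppdpp000 → pdpppdpppdpppdpp000 → (answer).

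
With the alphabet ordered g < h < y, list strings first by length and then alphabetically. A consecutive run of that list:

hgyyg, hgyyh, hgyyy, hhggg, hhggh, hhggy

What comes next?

The successor of hhggy increments the rightmost position that isn't already y and resets every position after it to g.

hhghg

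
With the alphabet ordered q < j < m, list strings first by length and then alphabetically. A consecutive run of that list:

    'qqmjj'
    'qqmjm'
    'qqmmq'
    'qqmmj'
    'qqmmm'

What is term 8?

qjqqm

Stepping forward 3 times from qqmmm: qqmmm → qjqqq → qjqqj, then the target.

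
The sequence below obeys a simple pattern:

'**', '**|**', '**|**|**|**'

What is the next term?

s(k+1) = s(k)·|·s(k) — each term doubles the last with '|' between the halves.
Doubling **|**|**|** with '|' between the halves:

**|**|**|**|**|**|**|**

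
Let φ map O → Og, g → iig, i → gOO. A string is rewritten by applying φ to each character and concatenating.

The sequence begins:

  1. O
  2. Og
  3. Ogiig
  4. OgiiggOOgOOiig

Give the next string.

Rewriting the 14 symbols of OgiiggOOgOOiig one by one yields Og iig gOO gOO iig iig Og Og iig Og Og gOO gOO iig; concatenated:

OgiiggOOgOOiigiigOgOgiigOgOggOOgOOiig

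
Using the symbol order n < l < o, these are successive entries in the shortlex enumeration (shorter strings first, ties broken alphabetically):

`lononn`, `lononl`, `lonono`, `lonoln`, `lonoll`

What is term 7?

lonoon

Advancing 2 positions from lonoll through lonoll → lonolo reaches term 7.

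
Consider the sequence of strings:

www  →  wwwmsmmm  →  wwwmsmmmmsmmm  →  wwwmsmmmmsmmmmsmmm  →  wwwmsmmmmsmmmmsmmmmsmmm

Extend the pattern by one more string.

wwwmsmmmmsmmmmsmmmmsmmmmsmmm

Each term is the previous one with msmmm appended.
One more step from wwwmsmmmmsmmmmsmmmmsmmm gives the answer.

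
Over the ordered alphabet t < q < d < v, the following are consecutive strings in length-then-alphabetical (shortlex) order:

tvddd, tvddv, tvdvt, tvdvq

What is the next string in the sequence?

tvdvd

The successor of tvdvq increments the rightmost position that isn't already v and resets every position after it to t.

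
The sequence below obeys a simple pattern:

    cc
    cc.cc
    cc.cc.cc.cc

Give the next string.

Each string is two copies of the previous one joined by '.'.
So the next term is two copies of cc.cc.cc.cc with '.' between the halves.

cc.cc.cc.cc.cc.cc.cc.cc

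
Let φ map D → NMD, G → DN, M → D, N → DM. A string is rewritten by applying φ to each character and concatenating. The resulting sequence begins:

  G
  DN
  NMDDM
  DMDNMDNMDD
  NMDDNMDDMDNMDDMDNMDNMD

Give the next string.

DMDNMDNMDDMDNMDNMDDNMDDMDNMDNMDDNMDDMDNMDDMDNMD

φ(NMDDNMDDMDNMDDMDNMDNMD) expands symbol-by-symbol to DM D NMD NMD DM D NMD NMD D NMD DM D NMD NMD D NMD DM D NMD DM D NMD; joining the 22 pieces gives the next term.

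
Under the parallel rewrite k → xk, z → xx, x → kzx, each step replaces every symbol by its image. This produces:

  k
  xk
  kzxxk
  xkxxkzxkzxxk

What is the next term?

kzxxkkzxkzxxkxxkzxxkxxkzxkzxxk

Expanding xkxxkzxkzxxk: x→kzx, k→xk, x→kzx, x→kzx, k→xk, z→xx, x→kzx, k→xk, z→xx, x→kzx, x→kzx, k→xk. Concatenated: kzx xk kzx kzx xk xx kzx xk xx kzx kzx xk.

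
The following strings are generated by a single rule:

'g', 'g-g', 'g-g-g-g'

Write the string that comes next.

Every step duplicates the string with '-' between the halves.
Doubling g-g-g-g with '-' between the halves:

g-g-g-g-g-g-g-g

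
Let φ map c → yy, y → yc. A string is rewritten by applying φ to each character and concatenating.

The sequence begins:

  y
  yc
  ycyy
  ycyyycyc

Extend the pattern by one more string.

ycyyycycycyyycyy

Apply φ to ycyyycyc symbol by symbol: y→yc, c→yy, y→yc, y→yc, y→yc, c→yy, y→yc, c→yy; joined: yc yy yc yc yc yy yc yy.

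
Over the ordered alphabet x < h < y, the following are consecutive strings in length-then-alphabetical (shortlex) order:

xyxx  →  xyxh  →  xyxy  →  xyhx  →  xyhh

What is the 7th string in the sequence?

xyyx

Stepping forward 2 times from xyhh: xyhh → xyhy, then the target.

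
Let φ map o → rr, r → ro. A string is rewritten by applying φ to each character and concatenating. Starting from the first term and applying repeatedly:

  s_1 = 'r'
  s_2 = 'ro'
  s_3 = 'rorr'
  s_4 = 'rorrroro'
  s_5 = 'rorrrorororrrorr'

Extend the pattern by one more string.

rorrrorororrrorrrorrrorororrroro

Replace each of the 16 characters of rorrrorororrrorr in place — ro rr ro ro ro rr ro rr ro rr ro ro ro rr ro ro — and concatenate.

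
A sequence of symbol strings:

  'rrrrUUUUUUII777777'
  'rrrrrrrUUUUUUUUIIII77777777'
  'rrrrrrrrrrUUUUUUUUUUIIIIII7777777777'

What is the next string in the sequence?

Term n consists of 3n-2 r's, followed by 2n+2 U's, followed by 2n-2 I's, followed by 2n+2 7's, where the shown terms are n = 2, 3, 4.
For the next term, n = 5, so the run lengths are 13, 12, 8, 12.

rrrrrrrrrrrrrUUUUUUUUUUUUIIIIIIII777777777777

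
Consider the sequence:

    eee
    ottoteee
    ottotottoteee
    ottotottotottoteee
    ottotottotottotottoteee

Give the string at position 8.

Each term is the previous one with ottot prepended.
From ottotottotottotottoteee, 3 further steps: ottotottotottotottoteee → ottotottotottotottotottoteee → ottotottotottotottotottotottoteee → (answer).

ottotottotottotottotottotottotottoteee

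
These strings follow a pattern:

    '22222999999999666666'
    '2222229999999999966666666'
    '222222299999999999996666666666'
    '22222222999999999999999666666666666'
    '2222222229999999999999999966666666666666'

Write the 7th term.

22222222222999999999999999999999666666666666666666

Term n consists of n+2 2's, followed by 2n+3 9's, followed by 2n 6's, where the shown terms are n = 3, 4, 5, 6, 7.
At n = 9 the blocks have lengths 11, 21, 18.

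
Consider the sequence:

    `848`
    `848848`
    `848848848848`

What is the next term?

848848848848848848848848

s(k+1) = s(k)·s(k) — each term doubles the last.
So the next term is two copies of 848848848848.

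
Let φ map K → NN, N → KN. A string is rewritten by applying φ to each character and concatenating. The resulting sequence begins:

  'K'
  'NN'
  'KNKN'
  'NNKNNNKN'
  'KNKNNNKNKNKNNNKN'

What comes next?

Rewriting the 16 symbols of KNKNNNKNKNKNNNKN one by one yields NN KN NN KN KN KN NN KN NN KN NN KN KN KN NN KN; concatenated:

NNKNNNKNKNKNNNKNNNKNNNKNKNKNNNKN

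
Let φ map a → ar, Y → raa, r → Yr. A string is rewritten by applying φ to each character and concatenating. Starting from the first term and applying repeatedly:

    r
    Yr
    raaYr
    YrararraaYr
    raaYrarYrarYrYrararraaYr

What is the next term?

Rewriting the 24 symbols of raaYrarYrarYrYrararraaYr one by one yields Yr ar ar raa Yr ar Yr raa Yr ar Yr raa Yr raa Yr ar Yr ar Yr Yr ar ar raa Yr; concatenated:

YrararraaYrarYrraaYrarYrraaYrraaYrarYrarYrYrararraaYr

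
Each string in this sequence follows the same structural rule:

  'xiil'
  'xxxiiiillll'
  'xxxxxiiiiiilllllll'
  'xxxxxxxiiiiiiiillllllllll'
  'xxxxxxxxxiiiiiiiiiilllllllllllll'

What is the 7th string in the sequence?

xxxxxxxxxxxxxiiiiiiiiiiiiiilllllllllllllllllll

Term n consists of 2n-1 x's, followed by 2n i's, followed by 3n-2 l's (n = 1, 2, …).
For term 7, n = 7, so the run lengths are 13, 14, 19.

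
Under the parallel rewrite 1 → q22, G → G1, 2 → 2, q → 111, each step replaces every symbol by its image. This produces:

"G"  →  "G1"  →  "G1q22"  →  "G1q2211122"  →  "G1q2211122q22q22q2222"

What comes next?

Applying the rule to each of the 21 symbols of G1q2211122q22q22q2222 gives the pieces G1 q22 111 2 2 q22 q22 q22 2 2 111 2 2 111 2 2 111 2 2 2 2, which concatenate to the answer.

G1q2211122q22q22q222211122111221112222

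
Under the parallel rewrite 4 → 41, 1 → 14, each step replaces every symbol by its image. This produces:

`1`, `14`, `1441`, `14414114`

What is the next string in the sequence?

1441411441141441

Expanding 14414114: 1→14, 4→41, 4→41, 1→14, 4→41, 1→14, 1→14, 4→41. Concatenated: 14 41 41 14 41 14 14 41.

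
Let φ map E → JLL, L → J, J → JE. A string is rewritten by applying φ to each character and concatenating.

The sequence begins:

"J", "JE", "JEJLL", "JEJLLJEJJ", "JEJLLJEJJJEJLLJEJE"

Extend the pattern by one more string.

Rewriting the 18 symbols of JEJLLJEJJJEJLLJEJE one by one yields JE JLL JE J J JE JLL JE JE JE JLL JE J J JE JLL JE JLL; concatenated:

JEJLLJEJJJEJLLJEJEJEJLLJEJJJEJLLJEJLL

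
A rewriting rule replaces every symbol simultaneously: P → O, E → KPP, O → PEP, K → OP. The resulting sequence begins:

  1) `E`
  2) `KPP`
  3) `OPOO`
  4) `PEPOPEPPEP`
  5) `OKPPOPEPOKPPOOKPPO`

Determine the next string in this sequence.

PEPOPOOPEPOKPPOPEPOPOOPEPPEPOPOOPEP

Applying the rule to each of the 18 symbols of OKPPOPEPOKPPOOKPPO gives the pieces PEP OP O O PEP O KPP O PEP OP O O PEP PEP OP O O PEP, which concatenate to the answer.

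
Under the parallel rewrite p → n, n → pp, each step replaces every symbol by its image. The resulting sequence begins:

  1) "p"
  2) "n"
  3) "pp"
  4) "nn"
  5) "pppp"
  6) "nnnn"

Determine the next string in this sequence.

Rewriting each symbol of nnnn: n→pp, n→pp, n→pp, n→pp, which concatenates to pp pp pp pp.

pppppppp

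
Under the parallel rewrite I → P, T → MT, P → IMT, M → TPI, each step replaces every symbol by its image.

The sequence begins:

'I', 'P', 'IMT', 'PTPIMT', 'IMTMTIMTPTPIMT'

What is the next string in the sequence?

Applying the rule to each of the 14 symbols of IMTMTIMTPTPIMT gives the pieces P TPI MT TPI MT P TPI MT IMT MT IMT P TPI MT, which concatenate to the answer.

PTPIMTTPIMTPTPIMTIMTMTIMTPTPIMT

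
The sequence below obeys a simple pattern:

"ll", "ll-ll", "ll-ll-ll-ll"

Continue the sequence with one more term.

s(k+1) = s(k)·-·s(k) — each term doubles the last with '-' between the halves.
So the next term is two copies of ll-ll-ll-ll with '-' between the halves.

ll-ll-ll-ll-ll-ll-ll-ll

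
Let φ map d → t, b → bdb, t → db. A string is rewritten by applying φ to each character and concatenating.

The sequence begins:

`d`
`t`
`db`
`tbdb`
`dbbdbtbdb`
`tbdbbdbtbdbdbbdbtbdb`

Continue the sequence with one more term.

dbbdbtbdbbdbtbdbdbbdbtbdbtbdbbdbtbdbdbbdbtbdb

φ(tbdbbdbtbdbdbbdbtbdb) expands symbol-by-symbol to db bdb t bdb bdb t bdb db bdb t bdb t bdb bdb t bdb db bdb t bdb; joining the 20 pieces gives the next term.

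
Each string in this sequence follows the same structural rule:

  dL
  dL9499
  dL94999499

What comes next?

Every step adds 9499 to the end: s(k+1) = s(k)·9499.
One more step from dL94999499 gives the answer.

dL949994999499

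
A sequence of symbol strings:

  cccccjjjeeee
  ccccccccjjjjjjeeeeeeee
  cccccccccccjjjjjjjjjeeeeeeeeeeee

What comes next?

ccccccccccccccjjjjjjjjjjjjeeeeeeeeeeeeeeee

Reading off run lengths: c runs 5, 8, 11; j runs 3, 6, 9; e runs 4, 8, 12 — each is linear in n (n = 1, 2, …).
For the next term, n = 4, so the run lengths are 14, 12, 16.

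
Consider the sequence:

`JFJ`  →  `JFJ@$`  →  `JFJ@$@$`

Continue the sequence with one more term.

The strings grow by a fixed suffix @$ each time.
So the next term is JFJ@$@$·@$.

JFJ@$@$@$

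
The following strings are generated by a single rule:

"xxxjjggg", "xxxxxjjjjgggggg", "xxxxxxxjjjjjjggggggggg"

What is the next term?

Term n consists of 2n+1 x's, followed by 2n j's, followed by 3n g's (n = 1, 2, …).
Setting n = 4 gives 9, 8, 12 characters in each block.

xxxxxxxxxjjjjjjjjgggggggggggg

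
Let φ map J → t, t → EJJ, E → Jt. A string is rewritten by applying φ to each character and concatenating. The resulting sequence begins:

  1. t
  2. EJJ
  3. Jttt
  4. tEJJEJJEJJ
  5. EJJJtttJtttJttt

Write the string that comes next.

Rewriting the 15 symbols of EJJJtttJtttJttt one by one yields Jt t t t EJJ EJJ EJJ t EJJ EJJ EJJ t EJJ EJJ EJJ; concatenated:

JttttEJJEJJEJJtEJJEJJEJJtEJJEJJEJJ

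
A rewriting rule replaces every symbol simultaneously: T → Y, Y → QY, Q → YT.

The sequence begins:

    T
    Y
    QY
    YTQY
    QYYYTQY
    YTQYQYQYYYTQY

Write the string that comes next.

QYYYTQYYTQYYTQYQYQYYYTQY

φ(YTQYQYQYYYTQY) expands symbol-by-symbol to QY Y YT QY YT QY YT QY QY QY Y YT QY; joining the 13 pieces gives the next term.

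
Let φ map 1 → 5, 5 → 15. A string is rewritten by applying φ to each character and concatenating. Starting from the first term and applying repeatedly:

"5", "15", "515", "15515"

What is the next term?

51515515

Apply φ to 15515 symbol by symbol: 1→5, 5→15, 5→15, 1→5, 5→15; joined: 5 15 15 5 15.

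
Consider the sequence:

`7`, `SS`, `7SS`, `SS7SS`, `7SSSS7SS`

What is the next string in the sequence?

SS7SS7SSSS7SS

Each term (from the third on) is the two preceding terms concatenated in order: term 3 = 7·SS = 7SS.
The next term joins SS7SS and 7SSSS7SS.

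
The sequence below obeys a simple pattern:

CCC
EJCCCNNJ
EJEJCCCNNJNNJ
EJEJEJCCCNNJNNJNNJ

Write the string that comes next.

s(k+1) = EJ·s(k)·NNJ, so each term gains EJ as a prefix and NNJ as a suffix.
Applying this once more to EJEJEJCCCNNJNNJNNJ:

EJEJEJEJCCCNNJNNJNNJNNJ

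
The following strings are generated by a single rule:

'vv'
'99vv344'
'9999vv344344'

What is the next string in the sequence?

Each term wraps the previous one in 99 on the left and 344 on the right.
Applying this once more to 9999vv344344:

999999vv344344344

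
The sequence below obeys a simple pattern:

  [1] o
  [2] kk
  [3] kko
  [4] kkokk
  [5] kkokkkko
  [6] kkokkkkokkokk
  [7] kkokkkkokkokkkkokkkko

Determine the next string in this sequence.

From term 3 onward, concatenate the last term with the second-to-last: kk·o = kko, kko·kk = kkokk, …
So term 8 is kkokkkkokkokkkkokkkko·kkokkkkokkokk.

kkokkkkokkokkkkokkkkokkokkkkokkokk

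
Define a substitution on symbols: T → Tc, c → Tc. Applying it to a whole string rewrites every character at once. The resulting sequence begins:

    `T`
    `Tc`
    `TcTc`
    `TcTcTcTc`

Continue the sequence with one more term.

Rewriting each symbol of TcTcTcTc: T→Tc, c→Tc, T→Tc, c→Tc, T→Tc, c→Tc, T→Tc, c→Tc, which concatenates to Tc Tc Tc Tc Tc Tc Tc Tc.

TcTcTcTcTcTcTcTc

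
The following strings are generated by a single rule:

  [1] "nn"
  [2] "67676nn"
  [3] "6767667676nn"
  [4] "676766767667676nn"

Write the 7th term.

Every step adds 67676 at the front: s(k+1) = 67676·s(k).
From 676766767667676nn, 3 further steps: 676766767667676nn → 67676676766767667676nn → 6767667676676766767667676nn → (answer).

676766767667676676766767667676nn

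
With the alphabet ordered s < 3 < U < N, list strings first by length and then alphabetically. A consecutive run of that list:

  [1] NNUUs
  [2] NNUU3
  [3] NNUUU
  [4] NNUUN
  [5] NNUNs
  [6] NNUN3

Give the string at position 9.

NNNss

Stepping forward 3 times from NNUN3: NNUN3 → NNUNU → NNUNN, then the target.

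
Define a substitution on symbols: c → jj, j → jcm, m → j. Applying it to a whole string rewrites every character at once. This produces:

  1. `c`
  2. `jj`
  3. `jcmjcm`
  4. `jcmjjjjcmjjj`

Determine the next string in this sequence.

jcmjjjjcmjcmjcmjcmjjjjcmjcmjcm

Apply φ to jcmjjjjcmjjj symbol by symbol: j→jcm, c→jj, m→j, j→jcm, j→jcm, j→jcm, j→jcm, c→jj, m→j, j→jcm, j→jcm, j→jcm; joined: jcm jj j jcm jcm jcm jcm jj j jcm jcm jcm.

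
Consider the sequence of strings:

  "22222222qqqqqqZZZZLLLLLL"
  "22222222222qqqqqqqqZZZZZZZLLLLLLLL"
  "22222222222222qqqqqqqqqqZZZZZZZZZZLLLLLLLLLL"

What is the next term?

22222222222222222qqqqqqqqqqqqZZZZZZZZZZZZZLLLLLLLLLLLL

Term n consists of 3n+2 2's, followed by 2n+2 q's, followed by 3n-2 Z's, followed by 2n+2 L's, where the shown terms are n = 2, 3, 4.
Setting n = 5 gives 17, 12, 13, 12 characters in each block.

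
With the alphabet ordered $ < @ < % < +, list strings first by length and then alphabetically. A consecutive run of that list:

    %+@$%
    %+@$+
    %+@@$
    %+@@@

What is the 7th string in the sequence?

Advancing 3 positions from %+@@@ through %+@@@ → %+@@% → %+@@+ reaches term 7.

%+@%$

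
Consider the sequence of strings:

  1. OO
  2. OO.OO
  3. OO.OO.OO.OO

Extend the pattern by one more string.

Each string is two copies of the previous one joined by '.'.
Doubling OO.OO.OO.OO with '.' between the halves:

OO.OO.OO.OO.OO.OO.OO.OO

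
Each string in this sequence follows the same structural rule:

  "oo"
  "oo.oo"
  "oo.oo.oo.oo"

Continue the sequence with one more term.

s(k+1) = s(k)·.·s(k) — each term doubles the last with '.' between the halves.
Doubling oo.oo.oo.oo with '.' between the halves:

oo.oo.oo.oo.oo.oo.oo.oo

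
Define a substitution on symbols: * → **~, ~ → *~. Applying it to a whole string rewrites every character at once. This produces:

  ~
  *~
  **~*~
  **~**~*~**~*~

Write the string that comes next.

**~**~*~**~**~*~**~*~**~**~*~**~*~

Applying the rule to each of the 13 symbols of **~**~*~**~*~ gives the pieces **~ **~ *~ **~ **~ *~ **~ *~ **~ **~ *~ **~ *~, which concatenate to the answer.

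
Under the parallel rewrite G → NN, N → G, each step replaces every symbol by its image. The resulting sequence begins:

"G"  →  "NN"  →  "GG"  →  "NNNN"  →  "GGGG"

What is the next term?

NNNNNNNN

Expanding GGGG: G→NN, G→NN, G→NN, G→NN. Concatenated: NN NN NN NN.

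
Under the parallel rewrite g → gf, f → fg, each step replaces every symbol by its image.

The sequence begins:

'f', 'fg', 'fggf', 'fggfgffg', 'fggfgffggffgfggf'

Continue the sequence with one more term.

fggfgffggffgfggfgffgfggffggfgffg

Replace each of the 16 characters of fggfgffggffgfggf in place — fg gf gf fg gf fg fg gf gf fg fg gf fg gf gf fg — and concatenate.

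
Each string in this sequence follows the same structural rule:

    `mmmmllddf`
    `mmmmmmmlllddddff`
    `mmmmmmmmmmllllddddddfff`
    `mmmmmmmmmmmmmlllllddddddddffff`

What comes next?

mmmmmmmmmmmmmmmmllllllddddddddddfffff

Each string has the form m^{3n+1} l^{n+1} d^{2n} f^{n} (n = 1, 2, …).
Setting n = 5 gives 16, 6, 10, 5 characters in each block.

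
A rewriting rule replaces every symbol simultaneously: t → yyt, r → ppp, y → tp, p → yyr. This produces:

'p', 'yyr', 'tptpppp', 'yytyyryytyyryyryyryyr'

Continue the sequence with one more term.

tptpyyttptpppptptpyyttptpppptptpppptptpppptptpppp

Applying the rule to each of the 21 symbols of yytyyryytyyryyryyryyr gives the pieces tp tp yyt tp tp ppp tp tp yyt tp tp ppp tp tp ppp tp tp ppp tp tp ppp, which concatenate to the answer.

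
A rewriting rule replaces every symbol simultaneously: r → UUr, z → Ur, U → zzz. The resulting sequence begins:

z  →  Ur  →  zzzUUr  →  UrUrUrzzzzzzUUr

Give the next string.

zzzUUrzzzUUrzzzUUrUrUrUrUrUrUrzzzzzzUUr

Applying the rule to each of the 15 symbols of UrUrUrzzzzzzUUr gives the pieces zzz UUr zzz UUr zzz UUr Ur Ur Ur Ur Ur Ur zzz zzz UUr, which concatenate to the answer.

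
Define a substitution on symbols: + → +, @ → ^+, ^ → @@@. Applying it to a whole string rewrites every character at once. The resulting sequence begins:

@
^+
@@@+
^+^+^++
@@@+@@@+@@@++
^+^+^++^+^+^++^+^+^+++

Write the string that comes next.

Rewriting the 22 symbols of ^+^+^++^+^+^++^+^+^+++ one by one yields @@@ + @@@ + @@@ + + @@@ + @@@ + @@@ + + @@@ + @@@ + @@@ + + +; concatenated:

@@@+@@@+@@@++@@@+@@@+@@@++@@@+@@@+@@@+++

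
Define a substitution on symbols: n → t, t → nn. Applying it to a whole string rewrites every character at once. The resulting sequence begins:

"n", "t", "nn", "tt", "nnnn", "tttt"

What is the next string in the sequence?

Rewriting each symbol of tttt: t→nn, t→nn, t→nn, t→nn, which concatenates to nn nn nn nn.

nnnnnnnn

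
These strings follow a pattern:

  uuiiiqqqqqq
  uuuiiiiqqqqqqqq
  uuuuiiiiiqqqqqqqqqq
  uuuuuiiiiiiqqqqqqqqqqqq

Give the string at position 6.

uuuuuuuiiiiiiiiqqqqqqqqqqqqqqqq

Reading off run lengths: u runs 2, 3, 4, 5; i runs 3, 4, 5, 6; q runs 6, 8, 10, 12 — each is linear in n, where the shown terms are n = 2, 3, 4, 5.
Setting n = 7 gives 7, 8, 16 characters in each block.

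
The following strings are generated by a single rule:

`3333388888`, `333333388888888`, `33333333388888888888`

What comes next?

Each string has the form 3^{2n+1} 8^{3n-1}, where the shown terms are n = 2, 3, 4.
For the next term, n = 5, so the run lengths are 11, 14.

3333333333388888888888888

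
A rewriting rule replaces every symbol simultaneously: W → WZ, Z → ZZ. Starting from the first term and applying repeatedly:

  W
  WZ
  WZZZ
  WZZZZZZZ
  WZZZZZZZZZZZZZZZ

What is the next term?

Rewriting the 16 symbols of WZZZZZZZZZZZZZZZ one by one yields WZ ZZ ZZ ZZ ZZ ZZ ZZ ZZ ZZ ZZ ZZ ZZ ZZ ZZ ZZ ZZ; concatenated:

WZZZZZZZZZZZZZZZZZZZZZZZZZZZZZZZ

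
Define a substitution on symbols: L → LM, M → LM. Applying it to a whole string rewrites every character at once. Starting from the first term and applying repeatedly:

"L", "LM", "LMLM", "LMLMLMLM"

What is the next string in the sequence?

LMLMLMLMLMLMLMLM

Rewriting each symbol of LMLMLMLM: L→LM, M→LM, L→LM, M→LM, L→LM, M→LM, L→LM, M→LM, which concatenates to LM LM LM LM LM LM LM LM.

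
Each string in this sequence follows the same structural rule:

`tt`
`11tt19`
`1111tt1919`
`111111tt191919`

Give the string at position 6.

s(k+1) = 11·s(k)·19, so each term gains 11 as a prefix and 19 as a suffix.
From 111111tt191919, 2 further steps: 111111tt191919 → 11111111tt19191919 → (answer).

1111111111tt1919191919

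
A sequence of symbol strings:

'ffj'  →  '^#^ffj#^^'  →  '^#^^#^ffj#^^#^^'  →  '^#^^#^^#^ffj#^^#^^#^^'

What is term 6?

Each term wraps the previous one in ^#^ on the left and #^^ on the right.
From ^#^^#^^#^ffj#^^#^^#^^, 2 further steps: ^#^^#^^#^ffj#^^#^^#^^ → ^#^^#^^#^^#^ffj#^^#^^#^^#^^ → (answer).

^#^^#^^#^^#^^#^ffj#^^#^^#^^#^^#^^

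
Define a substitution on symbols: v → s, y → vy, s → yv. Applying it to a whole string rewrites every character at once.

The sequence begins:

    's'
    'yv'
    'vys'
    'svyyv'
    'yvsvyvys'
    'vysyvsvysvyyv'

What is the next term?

Rewriting the 13 symbols of vysyvsvysvyyv one by one yields s vy yv vy s yv s vy yv s vy vy s; concatenated:

svyyvvysyvsvyyvsvyvys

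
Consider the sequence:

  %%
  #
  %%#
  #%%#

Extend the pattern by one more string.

%%##%%#

From term 3 onward, concatenate the second-to-last term with the last: %%·# = %%#, #·%%# = #%%#, …
Continuing: %%# · #%%# gives term 5.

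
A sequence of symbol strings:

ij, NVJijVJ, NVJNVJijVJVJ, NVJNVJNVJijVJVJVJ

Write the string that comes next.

Each term wraps the previous one in NVJ on the left and VJ on the right.
Applying this once more to NVJNVJNVJijVJVJVJ:

NVJNVJNVJNVJijVJVJVJVJ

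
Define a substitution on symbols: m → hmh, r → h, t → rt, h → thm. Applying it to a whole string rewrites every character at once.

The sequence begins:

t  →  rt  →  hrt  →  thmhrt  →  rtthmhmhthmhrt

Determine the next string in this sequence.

hrtrtthmhmhthmhmhthmrtthmhmhthmhrt

Applying the rule to each of the 14 symbols of rtthmhmhthmhrt gives the pieces h rt rt thm hmh thm hmh thm rt thm hmh thm h rt, which concatenate to the answer.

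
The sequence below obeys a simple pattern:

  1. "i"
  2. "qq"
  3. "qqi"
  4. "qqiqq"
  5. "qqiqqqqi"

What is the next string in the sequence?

qqiqqqqiqqiqq

This is a Fibonacci-style word recurrence s(k) = s(k−1)·s(k−2): e.g. qq·i = qqi.
The next term joins qqiqqqqi and qqiqq.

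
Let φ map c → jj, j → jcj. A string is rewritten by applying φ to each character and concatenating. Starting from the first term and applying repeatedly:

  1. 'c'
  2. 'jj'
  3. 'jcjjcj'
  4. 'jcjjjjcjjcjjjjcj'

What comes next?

jcjjjjcjjcjjcjjcjjjjcjjcjjjjcjjcjjcjjcjjjjcj

φ(jcjjjjcjjcjjjjcj) expands symbol-by-symbol to jcj jj jcj jcj jcj jcj jj jcj jcj jj jcj jcj jcj jcj jj jcj; joining the 16 pieces gives the next term.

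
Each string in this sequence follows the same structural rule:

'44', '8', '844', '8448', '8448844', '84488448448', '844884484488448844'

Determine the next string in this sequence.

This is a Fibonacci-style word recurrence s(k) = s(k−1)·s(k−2): e.g. 8·44 = 844.
The next term joins 844884484488448844 and 84488448448.

84488448448844884484488448448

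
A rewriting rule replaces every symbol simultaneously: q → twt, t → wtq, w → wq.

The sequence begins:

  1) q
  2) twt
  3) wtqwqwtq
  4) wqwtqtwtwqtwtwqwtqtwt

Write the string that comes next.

Applying the rule to each of the 21 symbols of wqwtqtwtwqtwtwqwtqtwt gives the pieces wq twt wq wtq twt wtq wq wtq wq twt wtq wq wtq wq twt wq wtq twt wtq wq wtq, which concatenate to the answer.

wqtwtwqwtqtwtwtqwqwtqwqtwtwtqwqwtqwqtwtwqwtqtwtwtqwqwtq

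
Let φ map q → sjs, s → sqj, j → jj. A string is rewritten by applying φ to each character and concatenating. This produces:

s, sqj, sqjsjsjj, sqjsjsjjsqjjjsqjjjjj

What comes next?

sqjsjsjjsqjjjsqjjjjjsqjsjsjjjjjjsqjsjsjjjjjjjjjj

Applying the rule to each of the 20 symbols of sqjsjsjjsqjjjsqjjjjj gives the pieces sqj sjs jj sqj jj sqj jj jj sqj sjs jj jj jj sqj sjs jj jj jj jj jj, which concatenate to the answer.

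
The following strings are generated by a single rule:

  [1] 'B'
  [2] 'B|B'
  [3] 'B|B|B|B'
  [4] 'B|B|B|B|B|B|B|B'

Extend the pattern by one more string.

B|B|B|B|B|B|B|B|B|B|B|B|B|B|B|B

Each string is two copies of the previous one joined by '|'.
One more doubling of B|B|B|B|B|B|B|B gives the answer.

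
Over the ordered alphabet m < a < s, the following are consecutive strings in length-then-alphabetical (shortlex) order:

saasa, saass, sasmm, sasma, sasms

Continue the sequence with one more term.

Find the rightmost character of sasms below s, bump it to the next letter, and reset everything to its right to m.

sasam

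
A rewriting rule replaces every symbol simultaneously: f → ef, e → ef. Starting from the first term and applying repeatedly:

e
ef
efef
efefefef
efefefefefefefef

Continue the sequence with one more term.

Rewriting the 16 symbols of efefefefefefefef one by one yields ef ef ef ef ef ef ef ef ef ef ef ef ef ef ef ef; concatenated:

efefefefefefefefefefefefefefefef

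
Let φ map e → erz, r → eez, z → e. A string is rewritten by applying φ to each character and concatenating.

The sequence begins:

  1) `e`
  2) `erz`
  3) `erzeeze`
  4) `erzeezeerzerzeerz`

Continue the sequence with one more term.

φ(erzeezeerzerzeerz) expands symbol-by-symbol to erz eez e erz erz e erz erz eez e erz eez e erz erz eez e; joining the 17 pieces gives the next term.

erzeezeerzerzeerzerzeezeerzeezeerzerzeeze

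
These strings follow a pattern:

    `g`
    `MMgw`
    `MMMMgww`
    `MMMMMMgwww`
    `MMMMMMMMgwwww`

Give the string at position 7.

MMMMMMMMMMMMgwwwwww

s(k+1) = MM·s(k)·w, so each term gains MM as a prefix and w as a suffix.
From MMMMMMMMgwwww, 2 further steps: MMMMMMMMgwwww → MMMMMMMMMMgwwwww → (answer).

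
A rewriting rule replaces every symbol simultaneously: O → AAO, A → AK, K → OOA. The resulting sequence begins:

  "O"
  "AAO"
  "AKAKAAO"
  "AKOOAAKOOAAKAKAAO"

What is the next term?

Replace each of the 17 characters of AKOOAAKOOAAKAKAAO in place — AK OOA AAO AAO AK AK OOA AAO AAO AK AK OOA AK OOA AK AK AAO — and concatenate.

AKOOAAAOAAOAKAKOOAAAOAAOAKAKOOAAKOOAAKAKAAO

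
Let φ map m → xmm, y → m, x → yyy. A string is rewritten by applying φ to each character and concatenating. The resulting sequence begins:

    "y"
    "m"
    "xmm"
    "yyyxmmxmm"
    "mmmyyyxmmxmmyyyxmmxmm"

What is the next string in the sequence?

xmmxmmxmmmmmyyyxmmxmmyyyxmmxmmmmmyyyxmmxmmyyyxmmxmm

Replace each of the 21 characters of mmmyyyxmmxmmyyyxmmxmm in place — xmm xmm xmm m m m yyy xmm xmm yyy xmm xmm m m m yyy xmm xmm yyy xmm xmm — and concatenate.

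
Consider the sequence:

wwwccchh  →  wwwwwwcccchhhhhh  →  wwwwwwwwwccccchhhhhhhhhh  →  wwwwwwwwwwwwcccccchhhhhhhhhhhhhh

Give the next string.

wwwwwwwwwwwwwwwccccccchhhhhhhhhhhhhhhhhh

The n-th term is 3n w's then n+2 c's then 4n-2 h's (n = 1, 2, …).
At n = 5 the blocks have lengths 15, 7, 18.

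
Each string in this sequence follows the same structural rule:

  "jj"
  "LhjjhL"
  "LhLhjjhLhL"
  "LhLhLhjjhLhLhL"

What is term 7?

LhLhLhLhLhLhjjhLhLhLhLhLhL

Each term wraps the previous one in Lh on the left and hL on the right.
From LhLhLhjjhLhLhL, 3 further steps: LhLhLhjjhLhLhL → LhLhLhLhjjhLhLhLhL → LhLhLhLhLhjjhLhLhLhLhL → (answer).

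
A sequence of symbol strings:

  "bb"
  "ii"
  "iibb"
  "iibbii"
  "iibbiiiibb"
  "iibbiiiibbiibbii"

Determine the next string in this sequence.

Each term (from the third on) is the previous term followed by the one before it: term 3 = ii·bb = iibb.
The next term joins iibbiiiibbiibbii and iibbiiiibb.

iibbiiiibbiibbiiiibbiiiibb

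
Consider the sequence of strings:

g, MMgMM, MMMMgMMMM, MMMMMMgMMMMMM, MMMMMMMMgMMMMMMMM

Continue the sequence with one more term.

s(k+1) = MM·s(k)·MM, so each term gains MM as a prefix and MM as a suffix.
One more step from MMMMMMMMgMMMMMMMM gives the answer.

MMMMMMMMMMgMMMMMMMMMM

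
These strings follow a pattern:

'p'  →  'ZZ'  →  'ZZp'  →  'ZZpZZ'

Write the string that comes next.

ZZpZZZZp

Each term (from the third on) is the previous term followed by the one before it: term 3 = ZZ·p = ZZp.
Continuing: ZZpZZ · ZZp gives term 5.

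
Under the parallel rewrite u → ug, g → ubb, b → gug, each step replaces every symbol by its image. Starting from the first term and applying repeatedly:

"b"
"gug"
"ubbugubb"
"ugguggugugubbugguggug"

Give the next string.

φ(ugguggugugubbugguggug) expands symbol-by-symbol to ug ubb ubb ug ubb ubb ug ubb ug ubb ug gug gug ug ubb ubb ug ubb ubb ug ubb; joining the 21 pieces gives the next term.

ugubbubbugubbubbugubbugubbugguggugugubbubbugubbubbugubb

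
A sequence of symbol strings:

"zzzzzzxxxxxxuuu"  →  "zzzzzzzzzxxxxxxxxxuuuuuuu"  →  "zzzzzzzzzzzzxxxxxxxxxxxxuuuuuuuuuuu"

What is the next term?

Each string has the form z^{3n+3} x^{3n+3} u^{4n-1} (n = 1, 2, …).
For the next term, n = 4, so the run lengths are 15, 15, 15.

zzzzzzzzzzzzzzzxxxxxxxxxxxxxxxuuuuuuuuuuuuuuu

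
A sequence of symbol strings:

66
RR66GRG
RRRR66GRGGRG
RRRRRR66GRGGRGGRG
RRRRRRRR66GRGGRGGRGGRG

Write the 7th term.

s(k+1) = RR·s(k)·GRG, so each term gains RR as a prefix and GRG as a suffix.
From RRRRRRRR66GRGGRGGRGGRG, 2 further steps: RRRRRRRR66GRGGRGGRGGRG → RRRRRRRRRR66GRGGRGGRGGRGGRG → (answer).

RRRRRRRRRRRR66GRGGRGGRGGRGGRGGRG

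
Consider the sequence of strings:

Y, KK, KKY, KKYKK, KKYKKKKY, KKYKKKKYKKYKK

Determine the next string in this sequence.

From term 3 onward, concatenate the last term with the second-to-last: KK·Y = KKY, KKY·KK = KKYKK, …
Continuing: KKYKKKKYKKYKK · KKYKKKKY gives term 7.

KKYKKKKYKKYKKKKYKKKKY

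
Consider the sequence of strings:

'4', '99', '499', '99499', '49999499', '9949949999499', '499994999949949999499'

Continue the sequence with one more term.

9949949999499499994999949949999499

Each term (from the third on) is the two preceding terms concatenated in order: term 3 = 4·99 = 499.
So term 8 is 9949949999499·499994999949949999499.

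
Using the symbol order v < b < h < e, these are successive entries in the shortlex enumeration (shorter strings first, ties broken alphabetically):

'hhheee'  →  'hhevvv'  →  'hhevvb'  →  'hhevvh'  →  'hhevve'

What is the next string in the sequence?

The successor of hhevve increments the rightmost position that isn't already e and resets every position after it to v.

hhevbv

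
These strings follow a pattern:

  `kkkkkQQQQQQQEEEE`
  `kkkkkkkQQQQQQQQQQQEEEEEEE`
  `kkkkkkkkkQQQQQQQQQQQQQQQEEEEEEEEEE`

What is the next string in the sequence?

kkkkkkkkkkkQQQQQQQQQQQQQQQQQQQEEEEEEEEEEEEE

Each string has the form k^{2n+1} Q^{4n-1} E^{3n-2}, where the shown terms are n = 2, 3, 4.
At n = 5 the blocks have lengths 11, 19, 13.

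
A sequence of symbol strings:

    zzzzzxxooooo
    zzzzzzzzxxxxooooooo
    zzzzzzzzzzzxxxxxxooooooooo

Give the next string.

Reading off run lengths: z runs 5, 8, 11; x runs 2, 4, 6; o runs 5, 7, 9 — each is linear in n (n = 1, 2, …).
Setting n = 4 gives 14, 8, 11 characters in each block.

zzzzzzzzzzzzzzxxxxxxxxooooooooooo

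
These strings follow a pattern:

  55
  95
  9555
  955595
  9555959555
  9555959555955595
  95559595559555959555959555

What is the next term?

This is a Fibonacci-style word recurrence s(k) = s(k−1)·s(k−2): e.g. 95·55 = 9555.
So term 8 is 95559595559555959555959555·9555959555955595.

955595955595559595559595559555959555955595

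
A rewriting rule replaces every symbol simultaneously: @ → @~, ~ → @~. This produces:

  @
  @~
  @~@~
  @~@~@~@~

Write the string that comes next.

Expanding @~@~@~@~: @→@~, ~→@~, @→@~, ~→@~, @→@~, ~→@~, @→@~, ~→@~. Concatenated: @~ @~ @~ @~ @~ @~ @~ @~.

@~@~@~@~@~@~@~@~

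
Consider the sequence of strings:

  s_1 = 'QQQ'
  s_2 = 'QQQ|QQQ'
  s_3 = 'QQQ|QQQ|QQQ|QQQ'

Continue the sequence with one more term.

s(k+1) = s(k)·|·s(k) — each term doubles the last with '|' between the halves.
Doubling QQQ|QQQ|QQQ|QQQ with '|' between the halves:

QQQ|QQQ|QQQ|QQQ|QQQ|QQQ|QQQ|QQQ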